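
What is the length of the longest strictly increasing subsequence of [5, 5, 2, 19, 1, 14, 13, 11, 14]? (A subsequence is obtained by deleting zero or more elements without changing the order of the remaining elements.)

3

Let dp[i] be the longest increasing subsequence ending at position i. Then dp = [1, 1, 1, 2, 1, 2, 2, 2, 3].
The maximum is 3; one witness is 5, 13, 14 at positions 1,7,9.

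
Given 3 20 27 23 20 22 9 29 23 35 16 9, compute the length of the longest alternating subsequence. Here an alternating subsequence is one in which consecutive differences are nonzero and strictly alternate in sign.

Track the best alternating length ending on an up-step vs a down-step at each position: up/down = 1/1, 2/1, 2/1, 2/3, 2/3, 4/3, 2/5, 6/1, 6/7, 8/1, 6/9, 2/9.
The maximum over both is 9; one such subsequence is 3, 27, 20, 22, 9, 29, 23, 35, 16.

9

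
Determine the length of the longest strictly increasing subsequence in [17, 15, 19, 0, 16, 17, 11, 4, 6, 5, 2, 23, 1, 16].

One longest increasing subsequence is 15, 16, 17, 23 (positions 2,5,6,12), of length 4; no longer one exists.

4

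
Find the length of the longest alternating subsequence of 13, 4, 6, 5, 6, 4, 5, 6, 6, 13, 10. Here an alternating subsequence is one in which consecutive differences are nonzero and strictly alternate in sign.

Track the best alternating length ending on an up-step vs a down-step at each position: up/down = 1/1, 1/2, 3/2, 3/4, 5/2, 1/6, 7/6, 7/2, 7/2, 7/1, 7/8.
The maximum over both is 8; one such subsequence is 13, 4, 6, 5, 6, 4, 13, 10.

8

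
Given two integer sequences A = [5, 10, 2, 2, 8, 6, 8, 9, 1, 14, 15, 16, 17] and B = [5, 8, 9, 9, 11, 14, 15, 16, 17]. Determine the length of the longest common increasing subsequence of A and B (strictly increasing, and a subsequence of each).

For each value that appears in both, track the longest common increasing run ending there.
The best achievable length is 7; one witness is 5, 8, 9, 14, 15, 16, 17 (A-positions 1,5,8,10,11,12,13, B-positions 1,2,3,6,7,8,9).

7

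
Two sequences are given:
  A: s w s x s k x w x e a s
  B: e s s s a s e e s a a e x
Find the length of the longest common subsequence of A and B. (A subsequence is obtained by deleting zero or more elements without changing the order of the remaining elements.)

Backtracking the LCS table gives one alignment: s (A1,B3) → s (A3,B4) → s (A5,B6) → e (A10,B8) → a (A11,B11).
So the longest common subsequence has length 5.

5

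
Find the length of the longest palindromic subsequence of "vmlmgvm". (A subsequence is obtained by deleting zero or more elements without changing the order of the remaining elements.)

One longest palindromic subsequence is vmlmv (positions 1,2,3,4,6); it reads the same forward and backward, and the interval DP gives dp[1][7] = 5.

5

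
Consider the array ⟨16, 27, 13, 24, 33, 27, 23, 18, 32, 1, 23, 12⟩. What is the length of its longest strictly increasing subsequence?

One longest increasing subsequence is 16, 24, 27, 32 (positions 1,4,6,9), of length 4; no longer one exists.

4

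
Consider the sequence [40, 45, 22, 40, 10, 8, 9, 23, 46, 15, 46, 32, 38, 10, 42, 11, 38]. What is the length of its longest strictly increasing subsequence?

Let dp[i] be the longest increasing subsequence ending at position i. Then dp = [1, 2, 1, 2, 1, 1, 2, 3, 4, 3, 4, 4, 5, 3, 6, 4, 5].
The maximum is 6; one witness is 8, 9, 23, 32, 38, 42 at positions 6,7,8,12,13,15.

6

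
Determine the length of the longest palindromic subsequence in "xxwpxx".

5

Using dp[i][j] = 2 + dp[i+1][j−1] if the ends match, else max(dp[i+1][j], dp[i][j−1]):
dp[1][6] = 5. A witness is xxpxx at positions 1,2,4,5,6.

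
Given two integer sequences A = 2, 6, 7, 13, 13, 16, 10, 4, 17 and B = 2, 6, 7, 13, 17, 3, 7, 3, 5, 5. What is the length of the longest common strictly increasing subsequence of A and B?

A longest common strictly increasing subsequence is 2, 6, 7, 13, 17 (length 5); it appears in order in both A and B, and no longer such subsequence exists.

5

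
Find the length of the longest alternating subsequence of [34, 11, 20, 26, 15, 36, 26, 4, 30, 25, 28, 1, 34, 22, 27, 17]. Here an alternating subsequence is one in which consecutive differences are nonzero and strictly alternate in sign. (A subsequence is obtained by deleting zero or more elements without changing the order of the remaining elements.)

Track the best alternating length ending on an up-step vs a down-step at each position: up/down = 1/1, 1/2, 3/2, 3/2, 3/4, 5/1, 5/6, 1/6, 7/6, 7/8, 9/8, 1/10, 11/6, 11/12, 13/12, 11/14.
The maximum over both is 14; one such subsequence is 34, 11, 20, 15, 36, 26, 30, 25, 28, 1, 34, 22, 27, 17.

14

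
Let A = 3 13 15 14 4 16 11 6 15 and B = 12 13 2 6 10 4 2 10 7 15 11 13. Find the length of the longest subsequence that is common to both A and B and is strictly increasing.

2

A longest common strictly increasing subsequence is 13, 15 (length 2); it appears in order in both A and B, and no longer such subsequence exists.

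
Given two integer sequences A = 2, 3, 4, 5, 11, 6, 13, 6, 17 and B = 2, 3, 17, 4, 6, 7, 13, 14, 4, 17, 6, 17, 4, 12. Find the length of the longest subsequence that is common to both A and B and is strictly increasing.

For each value that appears in both, track the longest common increasing run ending there.
The best achievable length is 6; one witness is 2, 3, 4, 6, 13, 17 (A-positions 1,2,3,6,7,9, B-positions 1,2,4,5,7,10).

6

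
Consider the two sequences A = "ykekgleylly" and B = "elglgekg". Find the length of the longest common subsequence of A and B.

Backtracking the LCS table gives one alignment: e (A3,B1) → g (A5,B3) → l (A6,B4) → e (A7,B6).
So the longest common subsequence has length 4.

4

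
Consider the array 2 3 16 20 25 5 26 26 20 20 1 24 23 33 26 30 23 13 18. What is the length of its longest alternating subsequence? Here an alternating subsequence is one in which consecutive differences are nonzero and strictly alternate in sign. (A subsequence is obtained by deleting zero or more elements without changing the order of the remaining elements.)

12

A longest alternating subsequence is 2, 16, 5, 26, 20, 24, 23, 33, 26, 30, 13, 18 (positions 1,3,6,7,9,12,13,14,15,16,18,19); its 11 consecutive differences strictly alternate in sign, and length 12 is optimal.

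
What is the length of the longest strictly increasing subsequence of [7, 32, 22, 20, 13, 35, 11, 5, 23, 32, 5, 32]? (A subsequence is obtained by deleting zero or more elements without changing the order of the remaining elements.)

4

One longest increasing subsequence is 7, 22, 23, 32 (positions 1,3,9,10), of length 4; no longer one exists.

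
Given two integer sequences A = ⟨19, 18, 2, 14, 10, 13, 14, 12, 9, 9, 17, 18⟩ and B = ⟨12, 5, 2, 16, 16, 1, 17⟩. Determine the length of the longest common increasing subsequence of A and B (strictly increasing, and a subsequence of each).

A longest common strictly increasing subsequence is 12, 17 (length 2); it appears in order in both A and B, and no longer such subsequence exists.

2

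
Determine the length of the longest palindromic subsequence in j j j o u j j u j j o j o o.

One longest palindromic subsequence is jjjujjujjj (positions 1,2,3,5,6,7,8,9,10,12); it reads the same forward and backward, and the interval DP gives dp[1][14] = 10.

10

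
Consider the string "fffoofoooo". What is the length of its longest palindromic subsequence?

6

Using dp[i][j] = 2 + dp[i+1][j−1] if the ends match, else max(dp[i+1][j], dp[i][j−1]):
dp[1][10] = 6. A witness is oooooo at positions 4,5,7,8,9,10.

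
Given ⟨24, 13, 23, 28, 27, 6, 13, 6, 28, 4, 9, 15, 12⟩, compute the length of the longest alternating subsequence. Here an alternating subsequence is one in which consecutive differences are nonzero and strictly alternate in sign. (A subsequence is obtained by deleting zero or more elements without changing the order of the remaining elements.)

Track the best alternating length ending on an up-step vs a down-step at each position: up/down = 1/1, 1/2, 3/2, 3/1, 3/4, 1/4, 5/4, 1/6, 7/1, 1/8, 9/8, 9/8, 9/10.
The maximum over both is 10; one such subsequence is 24, 13, 23, 6, 13, 6, 28, 4, 15, 12.

10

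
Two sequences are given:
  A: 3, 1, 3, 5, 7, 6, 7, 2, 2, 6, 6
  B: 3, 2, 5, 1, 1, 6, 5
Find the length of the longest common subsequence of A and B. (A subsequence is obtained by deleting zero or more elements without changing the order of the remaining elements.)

3

Backtracking the LCS table gives one alignment: 3 (A1,B1) → 1 (A2,B5) → 5 (A4,B7).
So the longest common subsequence has length 3.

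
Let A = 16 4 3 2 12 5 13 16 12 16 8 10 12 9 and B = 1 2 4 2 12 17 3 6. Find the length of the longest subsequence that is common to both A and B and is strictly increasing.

For each value that appears in both, track the longest common increasing run ending there.
The best achievable length is 2; one witness is 2, 12 (A-positions 4,5, B-positions 2,5).

2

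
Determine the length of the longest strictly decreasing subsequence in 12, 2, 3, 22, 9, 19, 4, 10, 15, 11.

Scanning left to right, the best length ending at each element is: 12→1, 2→2, 3→2, 22→1, 9→2, 19→2, 4→3, 10→3, 15→3, 11→4.
So the longest decreasing subsequence has length 4, e.g. 22, 19, 15, 11.

4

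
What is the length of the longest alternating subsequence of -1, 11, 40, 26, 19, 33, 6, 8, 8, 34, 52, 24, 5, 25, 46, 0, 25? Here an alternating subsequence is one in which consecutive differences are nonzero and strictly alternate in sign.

Track the best alternating length ending on an up-step vs a down-step at each position: up/down = 1/1, 2/1, 2/1, 2/3, 2/3, 4/3, 2/5, 6/5, 6/5, 6/3, 6/1, 6/7, 2/7, 8/7, 8/7, 2/9, 10/9.
The maximum over both is 10; one such subsequence is -1, 40, 26, 33, 6, 34, 24, 25, 0, 25.

10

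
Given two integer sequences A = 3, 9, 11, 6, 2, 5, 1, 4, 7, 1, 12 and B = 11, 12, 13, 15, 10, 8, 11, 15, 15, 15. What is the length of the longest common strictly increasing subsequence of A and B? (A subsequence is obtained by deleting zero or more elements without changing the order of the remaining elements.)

A longest common strictly increasing subsequence is 11, 12 (length 2); it appears in order in both A and B, and no longer such subsequence exists.

2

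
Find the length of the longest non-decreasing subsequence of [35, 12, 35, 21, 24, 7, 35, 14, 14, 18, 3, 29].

5

One longest non-decreasing subsequence is 12, 14, 14, 18, 29 (positions 2,8,9,10,12), of length 5; no longer one exists.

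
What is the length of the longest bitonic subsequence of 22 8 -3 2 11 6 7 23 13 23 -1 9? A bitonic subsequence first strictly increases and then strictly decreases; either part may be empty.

7

Let inc[i] be the LIS ending at i and dec[i] the longest strictly decreasing subsequence starting at i. inc = [1, 1, 1, 2, 3, 3, 4, 5, 5, 6, 2, 5], dec = [4, 3, 1, 2, 3, 2, 2, 3, 2, 2, 1, 1].
max_i inc[i]+dec[i]−1 = 7, with one witness -3, 2, 6, 7, 23, 13, 9.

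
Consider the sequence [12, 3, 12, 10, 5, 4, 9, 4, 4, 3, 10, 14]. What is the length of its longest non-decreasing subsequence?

One longest non-decreasing subsequence is 3, 4, 4, 4, 10, 14 (positions 2,6,8,9,11,12), of length 6; no longer one exists.

6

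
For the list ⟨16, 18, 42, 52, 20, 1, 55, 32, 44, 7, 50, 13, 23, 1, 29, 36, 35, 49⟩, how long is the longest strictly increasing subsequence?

7

Let dp[i] be the longest increasing subsequence ending at position i. Then dp = [1, 2, 3, 4, 3, 1, 5, 4, 5, 2, 6, 3, 4, 1, 5, 6, 6, 7].
The maximum is 7; one witness is 16, 18, 20, 23, 29, 36, 49 at positions 1,2,5,13,15,16,18.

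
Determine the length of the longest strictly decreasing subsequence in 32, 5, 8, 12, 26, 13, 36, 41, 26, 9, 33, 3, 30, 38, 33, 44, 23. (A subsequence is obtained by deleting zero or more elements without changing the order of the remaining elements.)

Let dp[i] be the longest decreasing subsequence ending at position i. Then dp = [1, 2, 2, 2, 2, 3, 1, 1, 2, 4, 2, 5, 3, 2, 3, 1, 4].
The maximum is 5; one witness is 32, 26, 13, 9, 3 at positions 1,5,6,10,12.

5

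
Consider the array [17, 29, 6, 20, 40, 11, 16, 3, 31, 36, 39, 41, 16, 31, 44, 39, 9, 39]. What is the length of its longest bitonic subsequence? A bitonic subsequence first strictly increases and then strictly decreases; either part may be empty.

10

Let inc[i] be the LIS ending at i and dec[i] the longest strictly decreasing subsequence starting at i. inc = [1, 2, 1, 2, 3, 2, 3, 1, 4, 5, 6, 7, 3, 4, 8, 6, 2, 6], dec = [3, 4, 2, 3, 4, 2, 2, 1, 3, 3, 3, 3, 2, 2, 3, 2, 1, 1].
max_i inc[i]+dec[i]−1 = 10, with one witness 6, 11, 16, 31, 36, 39, 41, 44, 39, 9.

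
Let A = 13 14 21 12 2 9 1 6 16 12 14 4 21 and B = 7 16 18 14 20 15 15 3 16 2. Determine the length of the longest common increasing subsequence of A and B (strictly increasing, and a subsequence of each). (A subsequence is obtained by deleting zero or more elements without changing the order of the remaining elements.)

2

A longest common strictly increasing subsequence is 14, 16 (length 2); it appears in order in both A and B, and no longer such subsequence exists.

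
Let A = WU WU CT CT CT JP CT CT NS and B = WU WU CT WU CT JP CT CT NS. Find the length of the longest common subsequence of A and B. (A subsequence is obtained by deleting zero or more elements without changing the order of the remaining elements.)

Backtracking the LCS table gives one alignment: WU (A1,B1) → WU (A2,B2) → CT (A3,B3) → CT (A5,B5) → JP (A6,B6) → CT (A7,B7) → CT (A8,B8) → NS (A9,B9).
So the longest common subsequence has length 8.

8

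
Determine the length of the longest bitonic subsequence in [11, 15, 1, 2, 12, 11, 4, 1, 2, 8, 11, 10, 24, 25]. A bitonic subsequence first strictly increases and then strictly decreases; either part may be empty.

7

One longest bitonic subsequence is 1, 2, 4, 8, 11, 24, 25 (positions 3,4,7,10,11,13,14): it rises to 25 then falls. Length 7 is optimal.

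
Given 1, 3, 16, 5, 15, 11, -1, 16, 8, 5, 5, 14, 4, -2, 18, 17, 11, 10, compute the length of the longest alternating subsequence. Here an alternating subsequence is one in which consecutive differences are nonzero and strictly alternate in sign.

11

Track the best alternating length ending on an up-step vs a down-step at each position: up/down = 1/1, 2/1, 2/1, 2/3, 4/3, 4/5, 1/5, 6/1, 6/7, 6/7, 6/7, 8/7, 6/9, 1/9, 10/1, 10/11, 10/11, 10/11.
The maximum over both is 11; one such subsequence is 1, 16, 5, 15, 11, 16, 8, 14, 4, 18, 17.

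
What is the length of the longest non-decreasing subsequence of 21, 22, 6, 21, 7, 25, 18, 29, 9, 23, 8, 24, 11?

5

Scanning left to right, the best length ending at each element is: 21→1, 22→2, 6→1, 21→2, 7→2, 25→3, 18→3, 29→4, 9→3, 23→4, 8→3, 24→5, 11→4.
So the longest non-decreasing subsequence has length 5, e.g. 6, 7, 18, 23, 24.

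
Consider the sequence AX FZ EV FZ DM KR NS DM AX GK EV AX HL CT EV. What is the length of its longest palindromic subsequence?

One longest palindromic subsequence is AX EV DM NS DM EV AX (positions 1,3,5,7,8,11,12); it reads the same forward and backward, and the interval DP gives dp[1][15] = 7.

7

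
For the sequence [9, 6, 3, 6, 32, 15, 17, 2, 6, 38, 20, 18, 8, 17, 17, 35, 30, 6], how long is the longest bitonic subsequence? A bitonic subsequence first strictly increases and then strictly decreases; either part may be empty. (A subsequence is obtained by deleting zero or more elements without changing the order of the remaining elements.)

9

One longest bitonic subsequence is 3, 6, 15, 17, 38, 20, 18, 17, 6 (positions 3,4,6,7,10,11,12,15,18): it rises to 38 then falls. Length 9 is optimal.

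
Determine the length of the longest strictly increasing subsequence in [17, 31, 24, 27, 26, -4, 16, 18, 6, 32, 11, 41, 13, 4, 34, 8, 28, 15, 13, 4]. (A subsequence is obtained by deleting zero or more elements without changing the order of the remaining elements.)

5

Scanning left to right, the best length ending at each element is: 17→1, 31→2, 24→2, 27→3, 26→3, -4→1, 16→2, 18→3, 6→2, 32→4, 11→3, 41→5, 13→4, 4→2, 34→5, 8→3, 28→5, 15→5, 13→4, 4→2.
So the longest increasing subsequence has length 5, e.g. 17, 24, 27, 32, 41.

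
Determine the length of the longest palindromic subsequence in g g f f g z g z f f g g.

One longest palindromic subsequence is ggffzgzffgg (positions 1,2,3,4,6,7,8,9,10,11,12); it reads the same forward and backward, and the interval DP gives dp[1][12] = 11.

11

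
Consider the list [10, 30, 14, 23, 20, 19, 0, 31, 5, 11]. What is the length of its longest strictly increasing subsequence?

Let dp[i] be the longest increasing subsequence ending at position i. Then dp = [1, 2, 2, 3, 3, 3, 1, 4, 2, 3].
The maximum is 4; one witness is 10, 14, 23, 31 at positions 1,3,4,8.

4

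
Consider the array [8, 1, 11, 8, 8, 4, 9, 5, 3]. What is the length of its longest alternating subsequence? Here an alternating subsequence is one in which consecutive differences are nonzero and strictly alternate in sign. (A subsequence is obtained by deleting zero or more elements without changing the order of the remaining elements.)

A longest alternating subsequence is 8, 1, 11, 8, 9, 5 (positions 1,2,3,4,7,8); its 5 consecutive differences strictly alternate in sign, and length 6 is optimal.

6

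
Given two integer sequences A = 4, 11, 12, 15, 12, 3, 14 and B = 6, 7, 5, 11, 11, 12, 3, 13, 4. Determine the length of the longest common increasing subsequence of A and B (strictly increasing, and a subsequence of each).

A longest common strictly increasing subsequence is 11, 12 (length 2); it appears in order in both A and B, and no longer such subsequence exists.

2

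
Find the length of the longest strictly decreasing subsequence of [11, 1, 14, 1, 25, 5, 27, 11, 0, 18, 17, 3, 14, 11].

Let dp[i] be the longest decreasing subsequence ending at position i. Then dp = [1, 2, 1, 2, 1, 2, 1, 2, 3, 2, 3, 4, 4, 5].
The maximum is 5; one witness is 25, 18, 17, 14, 11 at positions 5,10,11,13,14.

5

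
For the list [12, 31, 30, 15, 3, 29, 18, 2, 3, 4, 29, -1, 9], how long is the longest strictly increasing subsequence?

One longest increasing subsequence is 12, 15, 18, 29 (positions 1,4,7,11), of length 4; no longer one exists.

4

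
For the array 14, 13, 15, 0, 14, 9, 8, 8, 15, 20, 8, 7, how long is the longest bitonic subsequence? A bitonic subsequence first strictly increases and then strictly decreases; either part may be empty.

Let inc[i] be the LIS ending at i and dec[i] the longest strictly decreasing subsequence starting at i. inc = [1, 1, 2, 1, 2, 2, 2, 2, 3, 4, 2, 2], dec = [5, 4, 5, 1, 4, 3, 2, 2, 3, 3, 2, 1].
max_i inc[i]+dec[i]−1 = 6, with one witness 14, 15, 14, 9, 8, 7.

6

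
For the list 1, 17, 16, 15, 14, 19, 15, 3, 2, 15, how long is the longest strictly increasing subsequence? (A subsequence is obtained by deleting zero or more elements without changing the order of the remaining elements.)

One longest increasing subsequence is 1, 17, 19 (positions 1,2,6), of length 3; no longer one exists.

3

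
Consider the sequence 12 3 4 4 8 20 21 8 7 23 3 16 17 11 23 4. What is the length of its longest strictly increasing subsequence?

6

Scanning left to right, the best length ending at each element is: 12→1, 3→1, 4→2, 4→2, 8→3, 20→4, 21→5, 8→3, 7→3, 23→6, 3→1, 16→4, 17→5, 11→4, 23→6, 4→2.
So the longest increasing subsequence has length 6, e.g. 3, 4, 8, 20, 21, 23.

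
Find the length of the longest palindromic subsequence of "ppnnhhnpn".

6

One longest palindromic subsequence is nnhhnn (positions 3,4,5,6,7,9); it reads the same forward and backward, and the interval DP gives dp[1][9] = 6.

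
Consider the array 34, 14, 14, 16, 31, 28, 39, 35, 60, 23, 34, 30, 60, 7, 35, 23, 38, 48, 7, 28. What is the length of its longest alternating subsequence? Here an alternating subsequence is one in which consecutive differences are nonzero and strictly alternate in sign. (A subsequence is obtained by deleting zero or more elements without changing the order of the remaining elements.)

17

Track the best alternating length ending on an up-step vs a down-step at each position: up/down = 1/1, 1/2, 1/2, 3/2, 3/2, 3/4, 5/1, 5/6, 7/1, 3/8, 9/8, 9/10, 11/1, 1/12, 13/12, 13/14, 15/12, 15/12, 1/16, 17/16.
The maximum over both is 17; one such subsequence is 34, 14, 31, 28, 39, 35, 60, 23, 34, 30, 60, 7, 35, 23, 38, 7, 28.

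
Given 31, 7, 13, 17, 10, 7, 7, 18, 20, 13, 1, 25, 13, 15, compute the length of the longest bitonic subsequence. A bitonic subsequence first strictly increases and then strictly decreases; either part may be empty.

One longest bitonic subsequence is 7, 13, 17, 18, 20, 13, 1 (positions 2,3,4,8,9,10,11): it rises to 20 then falls. Length 7 is optimal.

7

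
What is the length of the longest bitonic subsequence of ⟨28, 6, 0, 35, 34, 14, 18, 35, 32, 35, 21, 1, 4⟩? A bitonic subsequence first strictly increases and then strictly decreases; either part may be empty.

7

One longest bitonic subsequence is 6, 14, 18, 35, 32, 21, 4 (positions 2,6,7,8,9,11,13): it rises to 35 then falls. Length 7 is optimal.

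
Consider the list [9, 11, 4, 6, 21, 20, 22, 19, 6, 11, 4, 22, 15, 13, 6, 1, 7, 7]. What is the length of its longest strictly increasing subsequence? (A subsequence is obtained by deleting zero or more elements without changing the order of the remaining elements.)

Let dp[i] be the longest increasing subsequence ending at position i. Then dp = [1, 2, 1, 2, 3, 3, 4, 3, 2, 3, 1, 4, 4, 4, 2, 1, 3, 3].
The maximum is 4; one witness is 9, 11, 21, 22 at positions 1,2,5,7.

4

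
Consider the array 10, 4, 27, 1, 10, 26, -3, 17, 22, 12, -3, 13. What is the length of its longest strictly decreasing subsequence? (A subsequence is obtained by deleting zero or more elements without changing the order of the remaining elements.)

One longest decreasing subsequence is 27, 26, 17, 12, -3 (positions 3,6,8,10,11), of length 5; no longer one exists.

5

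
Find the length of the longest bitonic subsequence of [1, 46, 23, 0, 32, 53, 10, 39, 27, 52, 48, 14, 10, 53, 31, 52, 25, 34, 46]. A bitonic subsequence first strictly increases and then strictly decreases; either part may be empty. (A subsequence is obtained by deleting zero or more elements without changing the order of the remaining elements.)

Let inc[i] be the LIS ending at i and dec[i] the longest strictly decreasing subsequence starting at i. inc = [1, 2, 2, 1, 3, 4, 2, 4, 3, 5, 5, 3, 2, 6, 4, 6, 4, 5, 6], dec = [2, 5, 3, 1, 4, 5, 1, 4, 3, 4, 3, 2, 1, 3, 2, 2, 1, 1, 1].
max_i inc[i]+dec[i]−1 = 8, with one witness 1, 23, 32, 53, 52, 48, 31, 25.

8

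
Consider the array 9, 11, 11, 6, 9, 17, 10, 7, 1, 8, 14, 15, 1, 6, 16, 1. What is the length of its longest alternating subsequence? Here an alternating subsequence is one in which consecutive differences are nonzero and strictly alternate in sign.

9

A longest alternating subsequence is 9, 11, 6, 9, 7, 8, 1, 6, 1 (positions 1,2,4,5,8,10,13,14,16); its 8 consecutive differences strictly alternate in sign, and length 9 is optimal.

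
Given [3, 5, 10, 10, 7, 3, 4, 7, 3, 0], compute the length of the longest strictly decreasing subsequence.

5

One longest decreasing subsequence is 10, 7, 4, 3, 0 (positions 3,5,7,9,10), of length 5; no longer one exists.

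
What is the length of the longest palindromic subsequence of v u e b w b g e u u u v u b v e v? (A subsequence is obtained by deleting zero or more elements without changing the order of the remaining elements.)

10

Using dp[i][j] = 2 + dp[i+1][j−1] if the ends match, else max(dp[i+1][j], dp[i][j−1]):
dp[1][17] = 10. A witness is vebuuuubev at positions 1,3,6,9,10,11,13,14,16,17.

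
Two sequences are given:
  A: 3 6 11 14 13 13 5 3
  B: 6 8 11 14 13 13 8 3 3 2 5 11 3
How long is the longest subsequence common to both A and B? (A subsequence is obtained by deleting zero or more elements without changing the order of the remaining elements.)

Backtracking the LCS table gives one alignment: 6 (A2,B1) → 11 (A3,B3) → 14 (A4,B4) → 13 (A5,B5) → 13 (A6,B6) → 5 (A7,B11) → 3 (A8,B13).
So the longest common subsequence has length 7.

7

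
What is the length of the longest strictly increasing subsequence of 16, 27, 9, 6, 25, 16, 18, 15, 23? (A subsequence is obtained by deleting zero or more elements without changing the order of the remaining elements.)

4

Scanning left to right, the best length ending at each element is: 16→1, 27→2, 9→1, 6→1, 25→2, 16→2, 18→3, 15→2, 23→4.
So the longest increasing subsequence has length 4, e.g. 9, 16, 18, 23.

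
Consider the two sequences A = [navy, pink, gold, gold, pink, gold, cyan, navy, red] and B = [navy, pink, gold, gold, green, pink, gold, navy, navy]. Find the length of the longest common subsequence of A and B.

A longest common subsequence is navy, pink, gold, gold, pink, gold, navy (length 7); the LCS DP confirms no longer common subsequence exists.

7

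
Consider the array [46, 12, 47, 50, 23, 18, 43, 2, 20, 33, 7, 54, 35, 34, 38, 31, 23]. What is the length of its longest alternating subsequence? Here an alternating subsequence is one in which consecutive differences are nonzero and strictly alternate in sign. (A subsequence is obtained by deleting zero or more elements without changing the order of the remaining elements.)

A longest alternating subsequence is 46, 12, 47, 23, 43, 2, 20, 7, 54, 35, 38, 31 (positions 1,2,3,5,7,8,9,11,12,13,15,16); its 11 consecutive differences strictly alternate in sign, and length 12 is optimal.

12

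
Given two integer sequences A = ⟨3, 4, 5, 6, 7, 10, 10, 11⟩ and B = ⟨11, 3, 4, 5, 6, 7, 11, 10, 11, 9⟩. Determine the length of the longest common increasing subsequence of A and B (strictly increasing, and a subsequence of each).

7

For each value that appears in both, track the longest common increasing run ending there.
The best achievable length is 7; one witness is 3, 4, 5, 6, 7, 10, 11 (A-positions 1,2,3,4,5,6,8, B-positions 2,3,4,5,6,8,9).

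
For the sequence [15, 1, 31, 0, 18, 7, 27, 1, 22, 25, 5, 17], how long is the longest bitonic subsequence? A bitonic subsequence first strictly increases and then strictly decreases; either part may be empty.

One longest bitonic subsequence is 15, 31, 27, 25, 17 (positions 1,3,7,10,12): it rises to 31 then falls. Length 5 is optimal.

5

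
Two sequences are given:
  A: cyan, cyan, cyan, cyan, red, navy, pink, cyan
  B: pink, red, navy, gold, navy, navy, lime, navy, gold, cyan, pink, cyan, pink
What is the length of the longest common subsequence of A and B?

4

Backtracking the LCS table gives one alignment: red (A5,B2) → navy (A6,B8) → pink (A7,B11) → cyan (A8,B12).
So the longest common subsequence has length 4.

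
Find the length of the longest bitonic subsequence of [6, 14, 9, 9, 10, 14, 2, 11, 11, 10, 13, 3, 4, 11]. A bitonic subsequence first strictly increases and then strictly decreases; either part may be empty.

7

One longest bitonic subsequence is 6, 9, 10, 14, 11, 10, 4 (positions 1,3,5,6,9,10,13): it rises to 14 then falls. Length 7 is optimal.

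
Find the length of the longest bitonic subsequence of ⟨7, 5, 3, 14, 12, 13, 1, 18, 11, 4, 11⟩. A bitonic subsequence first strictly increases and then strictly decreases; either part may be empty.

6

One longest bitonic subsequence is 7, 12, 13, 18, 11, 4 (positions 1,5,6,8,9,10): it rises to 18 then falls. Length 6 is optimal.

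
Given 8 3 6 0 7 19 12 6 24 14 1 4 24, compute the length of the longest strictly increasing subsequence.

6

One longest increasing subsequence is 3, 6, 7, 12, 14, 24 (positions 2,3,5,7,10,13), of length 6; no longer one exists.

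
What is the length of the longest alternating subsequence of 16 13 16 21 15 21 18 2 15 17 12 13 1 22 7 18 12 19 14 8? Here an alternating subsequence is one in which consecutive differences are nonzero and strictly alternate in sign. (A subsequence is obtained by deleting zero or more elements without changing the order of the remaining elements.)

16

Track the best alternating length ending on an up-step vs a down-step at each position: up/down = 1/1, 1/2, 3/1, 3/1, 3/4, 5/1, 5/6, 1/6, 7/6, 7/6, 7/8, 9/8, 1/10, 11/1, 11/12, 13/12, 13/14, 15/12, 15/16, 13/16.
The maximum over both is 16; one such subsequence is 16, 13, 16, 15, 21, 2, 15, 12, 13, 1, 22, 7, 18, 12, 19, 14.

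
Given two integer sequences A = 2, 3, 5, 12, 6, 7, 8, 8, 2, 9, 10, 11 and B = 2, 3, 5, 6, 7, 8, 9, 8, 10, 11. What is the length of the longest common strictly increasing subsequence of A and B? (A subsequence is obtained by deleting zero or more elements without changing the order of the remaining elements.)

9

For each value that appears in both, track the longest common increasing run ending there.
The best achievable length is 9; one witness is 2, 3, 5, 6, 7, 8, 9, 10, 11 (A-positions 1,2,3,5,6,7,10,11,12, B-positions 1,2,3,4,5,6,7,9,10).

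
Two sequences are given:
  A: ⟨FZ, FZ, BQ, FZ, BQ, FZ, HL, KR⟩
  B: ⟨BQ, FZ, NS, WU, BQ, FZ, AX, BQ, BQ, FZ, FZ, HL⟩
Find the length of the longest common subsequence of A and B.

6

Backtracking the LCS table gives one alignment: FZ (A1,B2) → FZ (A2,B6) → BQ (A3,B9) → FZ (A4,B10) → FZ (A6,B11) → HL (A7,B12).
So the longest common subsequence has length 6.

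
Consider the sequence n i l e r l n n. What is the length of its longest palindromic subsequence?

5

One longest palindromic subsequence is nlrln (positions 1,3,5,6,8); it reads the same forward and backward, and the interval DP gives dp[1][8] = 5.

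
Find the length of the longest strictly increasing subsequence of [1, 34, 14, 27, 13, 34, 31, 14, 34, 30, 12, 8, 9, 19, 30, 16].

Scanning left to right, the best length ending at each element is: 1→1, 34→2, 14→2, 27→3, 13→2, 34→4, 31→4, 14→3, 34→5, 30→4, 12→2, 8→2, 9→3, 19→4, 30→5, 16→4.
So the longest increasing subsequence has length 5, e.g. 1, 14, 27, 31, 34.

5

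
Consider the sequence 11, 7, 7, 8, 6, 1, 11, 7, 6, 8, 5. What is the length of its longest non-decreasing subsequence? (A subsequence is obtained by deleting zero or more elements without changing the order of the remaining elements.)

One longest non-decreasing subsequence is 7, 7, 8, 11 (positions 2,3,4,7), of length 4; no longer one exists.

4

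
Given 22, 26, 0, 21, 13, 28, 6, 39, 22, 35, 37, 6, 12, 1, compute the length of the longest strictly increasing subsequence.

Let dp[i] be the longest increasing subsequence ending at position i. Then dp = [1, 2, 1, 2, 2, 3, 2, 4, 3, 4, 5, 2, 3, 2].
The maximum is 5; one witness is 22, 26, 28, 35, 37 at positions 1,2,6,10,11.

5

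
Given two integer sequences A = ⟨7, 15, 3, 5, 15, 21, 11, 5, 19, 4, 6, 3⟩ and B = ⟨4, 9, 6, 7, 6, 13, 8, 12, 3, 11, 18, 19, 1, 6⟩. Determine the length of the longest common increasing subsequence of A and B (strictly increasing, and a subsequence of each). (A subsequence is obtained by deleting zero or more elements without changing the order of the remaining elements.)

For each value that appears in both, track the longest common increasing run ending there.
The best achievable length is 3; one witness is 7, 11, 19 (A-positions 1,7,9, B-positions 4,10,12).

3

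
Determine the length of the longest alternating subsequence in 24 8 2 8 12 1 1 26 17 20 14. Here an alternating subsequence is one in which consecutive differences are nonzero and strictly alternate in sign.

A longest alternating subsequence is 24, 2, 8, 1, 26, 17, 20, 14 (positions 1,3,4,6,8,9,10,11); its 7 consecutive differences strictly alternate in sign, and length 8 is optimal.

8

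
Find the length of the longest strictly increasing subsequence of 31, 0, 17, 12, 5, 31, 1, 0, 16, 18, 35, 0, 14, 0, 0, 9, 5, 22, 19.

5

Let dp[i] be the longest increasing subsequence ending at position i. Then dp = [1, 1, 2, 2, 2, 3, 2, 1, 3, 4, 5, 1, 3, 1, 1, 3, 3, 5, 5].
The maximum is 5; one witness is 0, 12, 16, 18, 35 at positions 2,4,9,10,11.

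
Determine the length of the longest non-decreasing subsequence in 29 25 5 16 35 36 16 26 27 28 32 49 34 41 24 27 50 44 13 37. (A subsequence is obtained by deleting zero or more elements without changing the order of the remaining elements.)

10

Let dp[i] be the longest non-decreasing subsequence ending at position i. Then dp = [1, 1, 1, 2, 3, 4, 3, 4, 5, 6, 7, 8, 8, 9, 4, 6, 10, 10, 2, 9].
The maximum is 10; one witness is 5, 16, 16, 26, 27, 28, 32, 34, 41, 50 at positions 3,4,7,8,9,10,11,13,14,17.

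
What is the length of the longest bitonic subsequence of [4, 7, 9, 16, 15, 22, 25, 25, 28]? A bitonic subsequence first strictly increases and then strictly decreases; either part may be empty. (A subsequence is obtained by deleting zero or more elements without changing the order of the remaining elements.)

7

Let inc[i] be the LIS ending at i and dec[i] the longest strictly decreasing subsequence starting at i. inc = [1, 2, 3, 4, 4, 5, 6, 6, 7], dec = [1, 1, 1, 2, 1, 1, 1, 1, 1].
max_i inc[i]+dec[i]−1 = 7, with one witness 4, 7, 9, 16, 22, 25, 28.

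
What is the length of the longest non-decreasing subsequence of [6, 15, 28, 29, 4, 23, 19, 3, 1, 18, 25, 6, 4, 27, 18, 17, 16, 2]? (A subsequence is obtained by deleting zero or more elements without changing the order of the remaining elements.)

5

Scanning left to right, the best length ending at each element is: 6→1, 15→2, 28→3, 29→4, 4→1, 23→3, 19→3, 3→1, 1→1, 18→3, 25→4, 6→2, 4→2, 27→5, 18→4, 17→3, 16→3, 2→2.
So the longest non-decreasing subsequence has length 5, e.g. 6, 15, 23, 25, 27.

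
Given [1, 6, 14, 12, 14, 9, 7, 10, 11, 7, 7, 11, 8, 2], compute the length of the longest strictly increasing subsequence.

Let dp[i] be the longest increasing subsequence ending at position i. Then dp = [1, 2, 3, 3, 4, 3, 3, 4, 5, 3, 3, 5, 4, 2].
The maximum is 5; one witness is 1, 6, 9, 10, 11 at positions 1,2,6,8,9.

5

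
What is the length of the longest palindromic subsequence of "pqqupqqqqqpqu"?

9

Using dp[i][j] = 2 + dp[i+1][j−1] if the ends match, else max(dp[i+1][j], dp[i][j−1]):
dp[1][13] = 9. A witness is upqqqqqpu at positions 4,5,6,7,8,9,10,11,13.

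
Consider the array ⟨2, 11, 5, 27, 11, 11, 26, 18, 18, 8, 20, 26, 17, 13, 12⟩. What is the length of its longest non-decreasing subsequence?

One longest non-decreasing subsequence is 2, 11, 11, 11, 18, 18, 20, 26 (positions 1,2,5,6,8,9,11,12), of length 8; no longer one exists.

8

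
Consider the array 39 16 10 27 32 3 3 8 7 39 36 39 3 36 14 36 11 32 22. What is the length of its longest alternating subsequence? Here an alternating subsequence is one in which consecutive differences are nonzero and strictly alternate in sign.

Track the best alternating length ending on an up-step vs a down-step at each position: up/down = 1/1, 1/2, 1/2, 3/2, 3/2, 1/4, 1/4, 5/4, 5/6, 7/1, 7/8, 9/1, 1/10, 11/10, 11/12, 13/10, 11/14, 15/14, 15/16.
The maximum over both is 16; one such subsequence is 39, 16, 27, 3, 8, 7, 39, 36, 39, 3, 36, 14, 36, 11, 32, 22.

16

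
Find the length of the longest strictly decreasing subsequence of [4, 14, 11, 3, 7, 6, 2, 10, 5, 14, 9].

Let dp[i] be the longest decreasing subsequence ending at position i. Then dp = [1, 1, 2, 3, 3, 4, 5, 3, 5, 1, 4].
The maximum is 5; one witness is 14, 11, 7, 6, 2 at positions 2,3,5,6,7.

5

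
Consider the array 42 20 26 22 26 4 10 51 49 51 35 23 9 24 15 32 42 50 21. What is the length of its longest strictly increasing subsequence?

Scanning left to right, the best length ending at each element is: 42→1, 20→1, 26→2, 22→2, 26→3, 4→1, 10→2, 51→4, 49→4, 51→5, 35→4, 23→3, 9→2, 24→4, 15→3, 32→5, 42→6, 50→7, 21→4.
So the longest increasing subsequence has length 7, e.g. 20, 22, 23, 24, 32, 42, 50.

7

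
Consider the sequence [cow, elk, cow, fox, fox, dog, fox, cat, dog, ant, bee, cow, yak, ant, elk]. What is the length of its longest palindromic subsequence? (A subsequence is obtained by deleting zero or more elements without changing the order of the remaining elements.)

7

Using dp[i][j] = 2 + dp[i+1][j−1] if the ends match, else max(dp[i+1][j], dp[i][j−1]):
dp[1][15] = 7. A witness is elk cow dog cat dog cow elk at positions 2,3,6,8,9,12,15.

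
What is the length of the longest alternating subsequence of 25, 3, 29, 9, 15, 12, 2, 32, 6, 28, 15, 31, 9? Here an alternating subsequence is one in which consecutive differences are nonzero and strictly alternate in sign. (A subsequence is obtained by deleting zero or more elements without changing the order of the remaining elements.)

12

A longest alternating subsequence is 25, 3, 29, 9, 15, 12, 32, 6, 28, 15, 31, 9 (positions 1,2,3,4,5,6,8,9,10,11,12,13); its 11 consecutive differences strictly alternate in sign, and length 12 is optimal.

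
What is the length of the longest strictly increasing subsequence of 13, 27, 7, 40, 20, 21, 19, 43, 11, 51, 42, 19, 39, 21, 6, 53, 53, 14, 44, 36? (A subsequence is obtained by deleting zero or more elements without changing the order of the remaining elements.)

6

Scanning left to right, the best length ending at each element is: 13→1, 27→2, 7→1, 40→3, 20→2, 21→3, 19→2, 43→4, 11→2, 51→5, 42→4, 19→3, 39→4, 21→4, 6→1, 53→6, 53→6, 14→3, 44→5, 36→5.
So the longest increasing subsequence has length 6, e.g. 13, 27, 40, 43, 51, 53.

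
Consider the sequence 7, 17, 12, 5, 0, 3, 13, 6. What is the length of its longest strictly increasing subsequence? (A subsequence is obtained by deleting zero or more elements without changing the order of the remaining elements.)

3

Scanning left to right, the best length ending at each element is: 7→1, 17→2, 12→2, 5→1, 0→1, 3→2, 13→3, 6→3.
So the longest increasing subsequence has length 3, e.g. 7, 12, 13.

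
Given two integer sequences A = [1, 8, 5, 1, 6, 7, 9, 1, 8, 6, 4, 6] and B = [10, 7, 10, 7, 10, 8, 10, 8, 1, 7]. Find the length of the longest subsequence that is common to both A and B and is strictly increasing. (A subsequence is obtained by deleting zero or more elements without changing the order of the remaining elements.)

2

For each value that appears in both, track the longest common increasing run ending there.
The best achievable length is 2; one witness is 7, 8 (A-positions 6,9, B-positions 2,6).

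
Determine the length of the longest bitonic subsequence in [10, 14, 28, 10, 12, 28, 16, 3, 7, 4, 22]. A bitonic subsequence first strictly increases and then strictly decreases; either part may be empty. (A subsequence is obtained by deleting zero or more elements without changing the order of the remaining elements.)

Let inc[i] be the LIS ending at i and dec[i] the longest strictly decreasing subsequence starting at i. inc = [1, 2, 3, 1, 2, 3, 3, 1, 2, 2, 4], dec = [3, 4, 4, 3, 3, 4, 3, 1, 2, 1, 1].
max_i inc[i]+dec[i]−1 = 6, with one witness 10, 14, 28, 16, 7, 4.

6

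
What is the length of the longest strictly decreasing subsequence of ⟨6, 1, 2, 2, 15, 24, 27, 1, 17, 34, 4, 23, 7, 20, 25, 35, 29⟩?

One longest decreasing subsequence is 6, 2, 1 (positions 1,3,8), of length 3; no longer one exists.

3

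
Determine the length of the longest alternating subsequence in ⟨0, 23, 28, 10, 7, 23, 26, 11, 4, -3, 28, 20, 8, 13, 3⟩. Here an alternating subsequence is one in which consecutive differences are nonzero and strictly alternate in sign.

Track the best alternating length ending on an up-step vs a down-step at each position: up/down = 1/1, 2/1, 2/1, 2/3, 2/3, 4/3, 4/3, 4/5, 2/5, 1/5, 6/1, 6/7, 6/7, 8/7, 6/9.
The maximum over both is 9; one such subsequence is 0, 23, 10, 23, 11, 28, 8, 13, 3.

9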